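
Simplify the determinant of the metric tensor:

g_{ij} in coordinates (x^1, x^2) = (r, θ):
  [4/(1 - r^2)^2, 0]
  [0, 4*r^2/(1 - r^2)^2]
For a 2×2 metric: det(g) = g_{11}·g_{22} - g_{12}·g_{21}
= (4/(1 - r^2)^2)·(4*r^2/(1 - r^2)^2) - (0)·(0)
= 16*r^2/(1 - r^2)^4 - 0
det(g) = 16*r^2/(1 - r^2)^4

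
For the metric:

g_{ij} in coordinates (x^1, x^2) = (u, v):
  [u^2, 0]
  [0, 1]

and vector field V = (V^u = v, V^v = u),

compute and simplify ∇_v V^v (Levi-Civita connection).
Non-zero Christoffel symbols:
Γ^u_{u u} = 1/u
∇_v V^v = ∂_v V^v + Γ^v_{v j} V^j
  = (0) + (0)(v) + (0)(u)
  = 0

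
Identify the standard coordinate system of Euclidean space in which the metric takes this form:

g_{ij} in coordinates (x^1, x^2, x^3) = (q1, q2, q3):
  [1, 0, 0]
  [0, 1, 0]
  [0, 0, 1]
All components are constant and the metric is the identity, i.e. orthonormal rectilinear coordinates.
Cartesian (3D) coordinates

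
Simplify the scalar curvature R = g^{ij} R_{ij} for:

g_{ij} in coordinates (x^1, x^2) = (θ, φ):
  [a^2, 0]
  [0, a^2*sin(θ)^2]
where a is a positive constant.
Non-zero Christoffel symbols (Γ^k_{ij} = Γ^k_{ji}):
Γ^θ_{φ φ} = -sin(2*θ)/2
Γ^φ_{θ φ} = 1/tan(θ)
Ricci tensor (R_{ij} = R^k_{ikj}): R_{θθ} = 1, R_{θφ} = 0, R_{φφ} = sin(θ)^2
Inverse metric: g^{θθ} = 1/a^2, g^{φφ} = 1/(a^2*sin(θ)^2)
R = g^{ij} R_{ij} = (1/a^2)(1) + (1/(a^2*sin(θ)^2))(sin(θ)^2) = 2/a^2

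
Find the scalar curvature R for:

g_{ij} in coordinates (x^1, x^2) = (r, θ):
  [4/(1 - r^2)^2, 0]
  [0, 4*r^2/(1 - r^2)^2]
Non-zero Christoffel symbols (Γ^k_{ij} = Γ^k_{ji}):
Γ^r_{r r} = 2*r/(1 - r^2)
Γ^r_{θ θ} = (r^3 + r)/(r^2 - 1)
Γ^θ_{r θ} = (-r^2 - 1)/(r^3 - r)
Ricci tensor (R_{ij} = R^k_{ikj}): R_{rr} = -4/(r^2 - 1)^2, R_{rθ} = 0, R_{θθ} = -4*r^2/(r^2 - 1)^2
Inverse metric: g^{rr} = (1 - r^2)^2/4, g^{θθ} = (1 - r^2)^2/(4*r^2)
R = g^{ij} R_{ij} = ((1 - r^2)^2/4)(-4/(r^2 - 1)^2) + ((1 - r^2)^2/(4*r^2))(-4*r^2/(r^2 - 1)^2) = -2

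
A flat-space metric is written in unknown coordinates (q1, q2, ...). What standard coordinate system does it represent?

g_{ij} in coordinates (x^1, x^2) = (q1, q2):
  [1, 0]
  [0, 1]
All components are constant and the metric is the identity, i.e. orthonormal rectilinear coordinates.
Cartesian (2D) coordinates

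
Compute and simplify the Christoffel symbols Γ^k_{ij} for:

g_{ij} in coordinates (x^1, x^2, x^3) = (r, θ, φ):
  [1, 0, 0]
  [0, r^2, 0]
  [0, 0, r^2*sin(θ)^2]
Using Γ^k_{ij} = (1/2) g^{km} (∂_i g_{mj} + ∂_j g_{mi} - ∂_m g_{ij}); the metric is diagonal, so only the m = k term contributes.
Non-zero symbols (using the symmetry Γ^k_{ij} = Γ^k_{ji}):
Γ^r_{θ θ} = (1/2) g^{rr} (∂_θ g_{rθ} + ∂_θ g_{rθ} - ∂_r g_{θθ}) = (1/2)(1)((0) + (0) - (2*r)) = -r
Γ^r_{φ φ} = (1/2) g^{rr} (∂_φ g_{rφ} + ∂_φ g_{rφ} - ∂_r g_{φφ}) = (1/2)(1)((0) + (0) - (2*r*sin(θ)^2)) = -r*sin(θ)^2
Γ^θ_{r θ} = (1/2) g^{θθ} (∂_r g_{θθ} + ∂_θ g_{θr} - ∂_θ g_{rθ}) = (1/2)(1/r^2)((2*r) + (0) - (0)) = 1/r
Γ^θ_{φ φ} = (1/2) g^{θθ} (∂_φ g_{θφ} + ∂_φ g_{θφ} - ∂_θ g_{φφ}) = (1/2)(1/r^2)((0) + (0) - (r^2*sin(2*θ))) = -sin(2*θ)/2
Γ^φ_{r φ} = (1/2) g^{φφ} (∂_r g_{φφ} + ∂_φ g_{φr} - ∂_φ g_{rφ}) = (1/2)(1/(r^2*sin(θ)^2))((2*r*sin(θ)^2) + (0) - (0)) = 1/r
Γ^φ_{θ φ} = (1/2) g^{φφ} (∂_θ g_{φφ} + ∂_φ g_{φθ} - ∂_φ g_{θφ}) = (1/2)(1/(r^2*sin(θ)^2))((r^2*sin(2*θ)) + (0) - (0)) = 1/tan(θ)
All other Christoffel symbols are zero.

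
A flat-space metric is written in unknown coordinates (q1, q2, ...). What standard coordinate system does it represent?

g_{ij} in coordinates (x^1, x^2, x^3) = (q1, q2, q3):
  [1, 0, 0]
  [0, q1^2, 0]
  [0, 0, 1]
The line element ds^2 = dq1^2 + q1^2 dq2^2 + dq3^2 is dr^2 + r^2 dθ^2 + dz^2 with q1 = r, q2 = θ, q3 = z.
cylindrical coordinates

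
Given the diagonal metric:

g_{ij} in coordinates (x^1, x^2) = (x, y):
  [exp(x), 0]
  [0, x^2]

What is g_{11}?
With x^1 = x, x^2 = y, g_{11} = g_{xx} is the row-1, column-1 entry of the matrix.
g_{11} = exp(x)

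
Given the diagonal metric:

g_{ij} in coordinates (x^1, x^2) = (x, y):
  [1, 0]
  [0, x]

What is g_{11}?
With x^1 = x, x^2 = y, g_{11} = g_{xx} is the row-1, column-1 entry of the matrix.
g_{11} = 1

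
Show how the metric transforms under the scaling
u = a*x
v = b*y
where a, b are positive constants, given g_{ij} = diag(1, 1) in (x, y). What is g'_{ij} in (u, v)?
Invert the transformation: x = u/a, y = v/b
g'_{ij} = (∂x^k/∂x'^i)(∂x^l/∂x'^j) g_{kl}; with g_{kl} = δ_{kl} this is Σ_k (∂x^k/∂x'^i)(∂x^k/∂x'^j).
Jacobian: ∂x/∂u = 1/a, ∂x/∂v = 0, ∂y/∂u = 0, ∂y/∂v = 1/b
g'_{uu} = (1/a)(1/a) + (0)(0) = 1/a^2
g'_{uv} = (1/a)(0) + (0)(1/b) = 0
g'_{vv} = (0)(0) + (1/b)(1/b) = 1/b^2
g'_{ij} = diag(1/a^2, 1/b^2)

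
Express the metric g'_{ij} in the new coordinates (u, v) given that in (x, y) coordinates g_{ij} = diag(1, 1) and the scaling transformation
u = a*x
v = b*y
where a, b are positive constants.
Invert the transformation: x = u/a, y = v/b
g'_{ij} = (∂x^k/∂x'^i)(∂x^l/∂x'^j) g_{kl}; with g_{kl} = δ_{kl} this is Σ_k (∂x^k/∂x'^i)(∂x^k/∂x'^j).
Jacobian: ∂x/∂u = 1/a, ∂x/∂v = 0, ∂y/∂u = 0, ∂y/∂v = 1/b
g'_{uu} = (1/a)(1/a) + (0)(0) = 1/a^2
g'_{uv} = (1/a)(0) + (0)(1/b) = 0
g'_{vv} = (0)(0) + (1/b)(1/b) = 1/b^2
g'_{ij} = diag(1/a^2, 1/b^2)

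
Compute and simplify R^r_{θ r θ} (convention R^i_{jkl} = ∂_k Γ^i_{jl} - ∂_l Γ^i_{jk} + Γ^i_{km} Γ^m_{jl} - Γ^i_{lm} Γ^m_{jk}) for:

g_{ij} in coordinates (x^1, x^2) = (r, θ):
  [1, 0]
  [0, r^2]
Non-zero Christoffel symbols (Γ^k_{ij} = Γ^k_{ji}):
Γ^r_{θ θ} = -r
Γ^θ_{r θ} = 1/r
R^r_{θ r θ} = ∂_r Γ^r_{θ θ} - ∂_θ Γ^r_{θ r} + Γ^r_{r m} Γ^m_{θ θ} - Γ^r_{θ m} Γ^m_{θ r}
  = (-1) - (0) + (0) - (-1) = 0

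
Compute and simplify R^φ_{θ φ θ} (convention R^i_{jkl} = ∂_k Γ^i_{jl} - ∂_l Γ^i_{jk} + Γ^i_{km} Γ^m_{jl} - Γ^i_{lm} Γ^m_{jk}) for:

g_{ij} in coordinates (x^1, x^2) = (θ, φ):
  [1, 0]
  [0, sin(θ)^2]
Non-zero Christoffel symbols (Γ^k_{ij} = Γ^k_{ji}):
Γ^θ_{φ φ} = -sin(2*θ)/2
Γ^φ_{θ φ} = 1/tan(θ)
R^φ_{θ φ θ} = ∂_φ Γ^φ_{θ θ} - ∂_θ Γ^φ_{θ φ} + Γ^φ_{φ m} Γ^m_{θ θ} - Γ^φ_{θ m} Γ^m_{θ φ}
  = (0) - (-1/sin(θ)^2) + (0) - (1/tan(θ)^2) = 1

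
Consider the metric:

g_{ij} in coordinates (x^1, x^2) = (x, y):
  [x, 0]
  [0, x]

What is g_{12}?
With x^1 = x, x^2 = y, g_{12} = g_{xy} is the row-1, column-2 entry of the matrix.
g_{12} = 0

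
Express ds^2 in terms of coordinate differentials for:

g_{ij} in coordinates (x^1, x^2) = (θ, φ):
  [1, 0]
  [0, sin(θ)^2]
ds^2 = g_{ij} dx^i dx^j; only the non-zero components contribute.
ds^2 = dθ^2 + sin(θ)^2 dφ^2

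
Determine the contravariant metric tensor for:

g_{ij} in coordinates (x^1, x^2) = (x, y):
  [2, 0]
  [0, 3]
The metric is diagonal, so g^{ij} is diagonal with entries 1/g_{ii}: diag(1/2, 1/3).
g^{ij}:
  [1/2, 0]
  [0, 1/3]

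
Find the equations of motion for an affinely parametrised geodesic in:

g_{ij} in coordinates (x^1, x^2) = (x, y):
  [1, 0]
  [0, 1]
Geodesic equation: d^2x^k/dλ^2 + Γ^k_{ij} (dx^i/dλ)(dx^j/dλ) = 0.
All Christoffel symbols vanish, so the geodesics are straight lines:
d^2x/dλ^2 = 0
d^2y/dλ^2 = 0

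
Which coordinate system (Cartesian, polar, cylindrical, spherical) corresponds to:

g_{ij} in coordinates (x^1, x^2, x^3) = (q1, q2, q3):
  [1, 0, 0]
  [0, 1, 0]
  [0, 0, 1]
All components are constant and the metric is the identity, i.e. orthonormal rectilinear coordinates.
Cartesian (3D) coordinates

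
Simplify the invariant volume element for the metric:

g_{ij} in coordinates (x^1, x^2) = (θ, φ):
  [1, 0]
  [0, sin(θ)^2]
det(g) = sin(θ)^2
√|det(g)| = sin(θ) (taking 0 < θ < π so that |sin(θ)| = sin(θ))
Volume element: dV = sin(θ) dθ dφ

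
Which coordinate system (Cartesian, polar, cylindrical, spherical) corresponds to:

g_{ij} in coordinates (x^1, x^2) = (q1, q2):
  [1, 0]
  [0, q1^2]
The line element ds^2 = dq1^2 + q1^2 dq2^2 is dr^2 + r^2 dθ^2 with q1 = r, q2 = θ.
polar coordinates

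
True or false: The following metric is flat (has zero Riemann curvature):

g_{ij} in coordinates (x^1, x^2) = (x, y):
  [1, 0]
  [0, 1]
All metric components are constant, so every Christoffel symbol vanishes and R^i_{jkl} = 0.
True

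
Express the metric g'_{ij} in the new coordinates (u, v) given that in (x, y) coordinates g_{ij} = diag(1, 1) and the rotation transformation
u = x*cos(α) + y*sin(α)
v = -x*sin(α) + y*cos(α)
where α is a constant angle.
Invert the transformation: x = u*cos(α) - v*sin(α), y = u*sin(α) + v*cos(α)
g'_{ij} = (∂x^k/∂x'^i)(∂x^l/∂x'^j) g_{kl}; with g_{kl} = δ_{kl} this is Σ_k (∂x^k/∂x'^i)(∂x^k/∂x'^j).
Jacobian: ∂x/∂u = cos(α), ∂x/∂v = -sin(α), ∂y/∂u = sin(α), ∂y/∂v = cos(α)
g'_{uu} = (cos(α))(cos(α)) + (sin(α))(sin(α)) = 1
g'_{uv} = (cos(α))(-sin(α)) + (sin(α))(cos(α)) = 0
g'_{vv} = (-sin(α))(-sin(α)) + (cos(α))(cos(α)) = 1
g'_{ij} = diag(1, 1)
The Euclidean metric is invariant under rotations.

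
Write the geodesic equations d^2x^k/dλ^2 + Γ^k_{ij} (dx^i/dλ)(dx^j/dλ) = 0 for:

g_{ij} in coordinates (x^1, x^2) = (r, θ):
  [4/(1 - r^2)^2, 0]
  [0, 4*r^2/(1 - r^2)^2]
Geodesic equation: d^2x^k/dλ^2 + Γ^k_{ij} (dx^i/dλ)(dx^j/dλ) = 0.
Non-zero Christoffel symbols:
Γ^r_{r r} = 2*r/(1 - r^2)
Γ^r_{θ θ} = (r^3 + r)/(r^2 - 1)
Γ^θ_{r θ} = (-r^2 - 1)/(r^3 - r)
Substituting (the symmetric pair Γ^k_{ij}, Γ^k_{ji} combines into a factor 2):
d^2r/dλ^2 + (2*r/(1 - r^2)) (dr/dλ)^2 + ((r^3 + r)/(r^2 - 1)) (dθ/dλ)^2 = 0
d^2θ/dλ^2 + ((-2*r^2 - 2)/(r^3 - r)) (dr/dλ)(dθ/dλ) = 0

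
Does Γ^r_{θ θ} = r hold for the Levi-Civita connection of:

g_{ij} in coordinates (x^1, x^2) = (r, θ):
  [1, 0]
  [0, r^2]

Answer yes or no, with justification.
Γ^r_{θ θ} = (1/2) g^{rr} (∂_θ g_{rθ} + ∂_θ g_{rθ} - ∂_r g_{θθ}) = (1/2)(1)((0) + (0) - (2*r)) = -r
This differs from the proposed value r.
No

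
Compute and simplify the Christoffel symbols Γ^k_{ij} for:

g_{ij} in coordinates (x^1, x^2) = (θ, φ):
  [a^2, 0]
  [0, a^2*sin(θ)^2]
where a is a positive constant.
Using Γ^k_{ij} = (1/2) g^{km} (∂_i g_{mj} + ∂_j g_{mi} - ∂_m g_{ij}); the metric is diagonal, so only the m = k term contributes.
Non-zero symbols (using the symmetry Γ^k_{ij} = Γ^k_{ji}):
Γ^θ_{φ φ} = (1/2) g^{θθ} (∂_φ g_{θφ} + ∂_φ g_{θφ} - ∂_θ g_{φφ}) = (1/2)(1/a^2)((0) + (0) - (a^2*sin(2*θ))) = -sin(2*θ)/2
Γ^φ_{θ φ} = (1/2) g^{φφ} (∂_θ g_{φφ} + ∂_φ g_{φθ} - ∂_φ g_{θφ}) = (1/2)(1/(a^2*sin(θ)^2))((a^2*sin(2*θ)) + (0) - (0)) = 1/tan(θ)
All other Christoffel symbols are zero.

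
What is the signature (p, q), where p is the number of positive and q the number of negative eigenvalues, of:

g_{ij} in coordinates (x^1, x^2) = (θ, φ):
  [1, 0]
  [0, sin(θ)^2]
The metric is diagonal, so its eigenvalues are the diagonal entries: 1, sin(θ)^2 (at a generic point, where coordinate-dependent entries are positive).
2 positive, 0 negative.
(2, 0) - Riemannian (positive definite)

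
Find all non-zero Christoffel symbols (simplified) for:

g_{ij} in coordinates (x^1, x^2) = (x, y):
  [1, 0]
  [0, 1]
Using Γ^k_{ij} = (1/2) g^{km} (∂_i g_{mj} + ∂_j g_{mi} - ∂_m g_{ij}); the metric is diagonal, so only the m = k term contributes.
Every metric component is constant, so all ∂_m g_{ij} = 0 and every Christoffel symbol vanishes.
All Christoffel symbols are zero.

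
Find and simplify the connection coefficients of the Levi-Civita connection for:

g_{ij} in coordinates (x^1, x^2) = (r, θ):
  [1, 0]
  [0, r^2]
Using Γ^k_{ij} = (1/2) g^{km} (∂_i g_{mj} + ∂_j g_{mi} - ∂_m g_{ij}); the metric is diagonal, so only the m = k term contributes.
Non-zero symbols (using the symmetry Γ^k_{ij} = Γ^k_{ji}):
Γ^r_{θ θ} = (1/2) g^{rr} (∂_θ g_{rθ} + ∂_θ g_{rθ} - ∂_r g_{θθ}) = (1/2)(1)((0) + (0) - (2*r)) = -r
Γ^θ_{r θ} = (1/2) g^{θθ} (∂_r g_{θθ} + ∂_θ g_{θr} - ∂_θ g_{rθ}) = (1/2)(1/r^2)((2*r) + (0) - (0)) = 1/r
All other Christoffel symbols are zero.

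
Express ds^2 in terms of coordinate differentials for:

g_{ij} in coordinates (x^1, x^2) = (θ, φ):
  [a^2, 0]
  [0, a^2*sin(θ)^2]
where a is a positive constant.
ds^2 = g_{ij} dx^i dx^j; only the non-zero components contribute.
ds^2 = a^2 dθ^2 + a^2*sin(θ)^2 dφ^2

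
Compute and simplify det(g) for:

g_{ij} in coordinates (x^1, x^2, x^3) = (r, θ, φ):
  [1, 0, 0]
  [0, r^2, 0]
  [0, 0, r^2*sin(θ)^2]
Diagonal metric: det(g) = g_{11}·g_{22}·g_{33}
= (1)·(r^2)·(r^2*sin(θ)^2)
det(g) = r^4*sin(θ)^2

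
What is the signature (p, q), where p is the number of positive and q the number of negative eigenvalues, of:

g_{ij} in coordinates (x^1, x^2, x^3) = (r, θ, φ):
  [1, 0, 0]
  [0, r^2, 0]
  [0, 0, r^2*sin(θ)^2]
The metric is diagonal, so its eigenvalues are the diagonal entries: 1, r^2, r^2*sin(θ)^2 (at a generic point, where coordinate-dependent entries are positive).
3 positive, 0 negative.
(3, 0) - Riemannian (positive definite)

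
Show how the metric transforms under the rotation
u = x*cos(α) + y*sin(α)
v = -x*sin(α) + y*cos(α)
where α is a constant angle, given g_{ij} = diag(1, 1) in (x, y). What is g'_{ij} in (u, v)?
Invert the transformation: x = u*cos(α) - v*sin(α), y = u*sin(α) + v*cos(α)
g'_{ij} = (∂x^k/∂x'^i)(∂x^l/∂x'^j) g_{kl}; with g_{kl} = δ_{kl} this is Σ_k (∂x^k/∂x'^i)(∂x^k/∂x'^j).
Jacobian: ∂x/∂u = cos(α), ∂x/∂v = -sin(α), ∂y/∂u = sin(α), ∂y/∂v = cos(α)
g'_{uu} = (cos(α))(cos(α)) + (sin(α))(sin(α)) = 1
g'_{uv} = (cos(α))(-sin(α)) + (sin(α))(cos(α)) = 0
g'_{vv} = (-sin(α))(-sin(α)) + (cos(α))(cos(α)) = 1
g'_{ij} = diag(1, 1)
The Euclidean metric is invariant under rotations.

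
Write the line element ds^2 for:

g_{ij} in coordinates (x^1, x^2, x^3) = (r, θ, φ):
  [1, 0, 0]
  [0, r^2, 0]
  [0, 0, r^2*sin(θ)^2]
ds^2 = g_{ij} dx^i dx^j; only the non-zero components contribute.
ds^2 = dr^2 + r^2 dθ^2 + r^2*sin(θ)^2 dφ^2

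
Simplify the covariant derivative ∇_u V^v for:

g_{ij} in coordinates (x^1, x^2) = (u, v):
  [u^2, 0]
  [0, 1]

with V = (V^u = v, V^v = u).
Non-zero Christoffel symbols:
Γ^u_{u u} = 1/u
∇_u V^v = ∂_u V^v + Γ^v_{u j} V^j
  = (1) + (0)(v) + (0)(u)
  = 1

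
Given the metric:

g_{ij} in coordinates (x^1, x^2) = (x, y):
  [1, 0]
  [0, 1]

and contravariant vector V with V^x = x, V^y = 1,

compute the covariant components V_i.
V_i = g_{ij} V^j:
V_x = (1)(x) + (0)(1) = x
V_y = (0)(x) + (1)(1) = 1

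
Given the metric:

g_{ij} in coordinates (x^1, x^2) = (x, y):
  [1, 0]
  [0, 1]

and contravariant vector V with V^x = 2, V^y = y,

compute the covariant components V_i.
V_i = g_{ij} V^j:
V_x = (1)(2) + (0)(y) = 2
V_y = (0)(2) + (1)(y) = y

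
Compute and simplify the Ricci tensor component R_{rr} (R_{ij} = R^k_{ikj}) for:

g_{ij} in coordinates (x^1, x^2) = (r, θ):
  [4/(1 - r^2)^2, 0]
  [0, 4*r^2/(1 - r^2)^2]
Non-zero Christoffel symbols (Γ^k_{ij} = Γ^k_{ji}):
Γ^r_{r r} = 2*r/(1 - r^2)
Γ^r_{θ θ} = (r^3 + r)/(r^2 - 1)
Γ^θ_{r θ} = (-r^2 - 1)/(r^3 - r)
R^r_{r r r} = 0 (a repeated index in an antisymmetric pair)
R^θ_{r θ r} = ∂_θ Γ^θ_{r r} - ∂_r Γ^θ_{r θ} + Γ^θ_{θ m} Γ^m_{r r} - Γ^θ_{r m} Γ^m_{r θ}
  = (0) - ((r^4 + 4*r^2 - 1)/(r^3 - r)^2) + (2*(r^2 + 1)/(r^2 - 1)^2) - ((r^2 + 1)^2/(r^3 - r)^2) = -4/(r^2 - 1)^2
R_{rr} = R^r_{r r r} + R^θ_{r θ r} = (0) + (-4/(r^2 - 1)^2) = -4/(r^2 - 1)^2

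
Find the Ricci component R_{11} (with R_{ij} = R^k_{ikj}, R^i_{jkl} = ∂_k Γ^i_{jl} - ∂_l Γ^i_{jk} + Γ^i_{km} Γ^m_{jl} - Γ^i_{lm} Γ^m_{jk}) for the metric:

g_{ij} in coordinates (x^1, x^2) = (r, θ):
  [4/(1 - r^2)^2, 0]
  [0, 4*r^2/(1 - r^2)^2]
Non-zero Christoffel symbols (Γ^k_{ij} = Γ^k_{ji}):
Γ^r_{r r} = 2*r/(1 - r^2)
Γ^r_{θ θ} = (r^3 + r)/(r^2 - 1)
Γ^θ_{r θ} = (-r^2 - 1)/(r^3 - r)
R^r_{r r r} = 0 (a repeated index in an antisymmetric pair)
R^θ_{r θ r} = ∂_θ Γ^θ_{r r} - ∂_r Γ^θ_{r θ} + Γ^θ_{θ m} Γ^m_{r r} - Γ^θ_{r m} Γ^m_{r θ}
  = (0) - ((r^4 + 4*r^2 - 1)/(r^3 - r)^2) + (2*(r^2 + 1)/(r^2 - 1)^2) - ((r^2 + 1)^2/(r^3 - r)^2) = -4/(r^2 - 1)^2
R_{rr} = R^r_{r r r} + R^θ_{r θ r} = (0) + (-4/(r^2 - 1)^2) = -4/(r^2 - 1)^2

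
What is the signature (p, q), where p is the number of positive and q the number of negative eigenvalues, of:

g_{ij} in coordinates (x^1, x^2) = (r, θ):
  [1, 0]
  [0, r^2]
The metric is diagonal, so its eigenvalues are the diagonal entries: 1, r^2 (at a generic point, where coordinate-dependent entries are positive).
2 positive, 0 negative.
(2, 0) - Riemannian (positive definite)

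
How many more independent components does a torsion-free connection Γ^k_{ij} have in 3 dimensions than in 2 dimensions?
Independent components in n dimensions: n × n(n+1)/2 = n^2(n+1)/2.
3D: 3 × 6 = 18
2D: 2 × 3 = 6
Difference = 18 - 6 = 12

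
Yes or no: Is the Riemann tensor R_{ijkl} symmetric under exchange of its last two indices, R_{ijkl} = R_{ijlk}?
It is antisymmetric in the last pair: R_{ijkl} = -R_{ijlk}.
No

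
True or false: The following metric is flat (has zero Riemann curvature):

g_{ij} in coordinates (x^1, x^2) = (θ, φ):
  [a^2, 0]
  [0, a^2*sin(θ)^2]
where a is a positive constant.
Non-zero Christoffel symbols:
Γ^θ_{φ φ} = -sin(2*θ)/2
Γ^φ_{θ φ} = 1/tan(θ)
Ricci tensor: R_{θθ} = 1, R_{θφ} = 0, R_{φφ} = sin(θ)^2
The Ricci tensor is non-zero, so the Riemann tensor is non-zero: not flat.
False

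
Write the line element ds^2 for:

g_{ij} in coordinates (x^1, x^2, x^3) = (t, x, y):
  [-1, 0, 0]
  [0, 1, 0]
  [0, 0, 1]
ds^2 = g_{ij} dx^i dx^j; only the non-zero components contribute.
ds^2 = -dt^2 + dx^2 + dy^2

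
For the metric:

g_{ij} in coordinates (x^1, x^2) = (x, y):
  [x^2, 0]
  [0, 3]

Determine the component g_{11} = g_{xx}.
With x^1 = x, x^2 = y, g_{11} = g_{xx} is the row-1, column-1 entry of the matrix.
g_{11} = x^2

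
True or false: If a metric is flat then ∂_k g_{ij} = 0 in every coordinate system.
Flatness means R^i_{jkl} = 0; the components can still vary, e.g. the flat plane in polar coordinates has g_{θθ} = r^2.
False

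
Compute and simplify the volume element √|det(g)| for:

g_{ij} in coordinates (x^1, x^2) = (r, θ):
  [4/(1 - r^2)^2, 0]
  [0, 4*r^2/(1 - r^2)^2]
det(g) = 16*r^2/(1 - r^2)^4
√|det(g)| = 4*r/(r^2 - 1)^2
Volume element: dV = 4*r/(r^2 - 1)^2 dr dθ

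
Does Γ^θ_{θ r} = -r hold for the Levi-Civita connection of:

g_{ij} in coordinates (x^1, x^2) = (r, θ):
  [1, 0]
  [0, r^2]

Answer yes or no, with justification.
Γ^θ_{θ r} = (1/2) g^{θθ} (∂_θ g_{θr} + ∂_r g_{θθ} - ∂_θ g_{θr}) = (1/2)(1/r^2)((0) + (2*r) - (0)) = 1/r
This differs from the proposed value -r.
No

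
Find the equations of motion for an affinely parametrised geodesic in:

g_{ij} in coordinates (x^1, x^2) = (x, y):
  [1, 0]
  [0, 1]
Geodesic equation: d^2x^k/dλ^2 + Γ^k_{ij} (dx^i/dλ)(dx^j/dλ) = 0.
All Christoffel symbols vanish, so the geodesics are straight lines:
d^2x/dλ^2 = 0
d^2y/dλ^2 = 0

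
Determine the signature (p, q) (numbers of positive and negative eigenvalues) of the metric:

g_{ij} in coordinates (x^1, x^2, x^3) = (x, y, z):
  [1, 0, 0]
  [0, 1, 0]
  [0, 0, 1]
The metric is diagonal, so its eigenvalues are the diagonal entries: 1, 1, 1 (at a generic point, where coordinate-dependent entries are positive).
3 positive, 0 negative.
(3, 0) - Riemannian (positive definite)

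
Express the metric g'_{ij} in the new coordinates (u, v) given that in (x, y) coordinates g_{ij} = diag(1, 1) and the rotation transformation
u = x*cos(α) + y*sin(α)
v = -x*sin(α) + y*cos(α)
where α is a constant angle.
Invert the transformation: x = u*cos(α) - v*sin(α), y = u*sin(α) + v*cos(α)
g'_{ij} = (∂x^k/∂x'^i)(∂x^l/∂x'^j) g_{kl}; with g_{kl} = δ_{kl} this is Σ_k (∂x^k/∂x'^i)(∂x^k/∂x'^j).
Jacobian: ∂x/∂u = cos(α), ∂x/∂v = -sin(α), ∂y/∂u = sin(α), ∂y/∂v = cos(α)
g'_{uu} = (cos(α))(cos(α)) + (sin(α))(sin(α)) = 1
g'_{uv} = (cos(α))(-sin(α)) + (sin(α))(cos(α)) = 0
g'_{vv} = (-sin(α))(-sin(α)) + (cos(α))(cos(α)) = 1
g'_{ij} = diag(1, 1)
The Euclidean metric is invariant under rotations.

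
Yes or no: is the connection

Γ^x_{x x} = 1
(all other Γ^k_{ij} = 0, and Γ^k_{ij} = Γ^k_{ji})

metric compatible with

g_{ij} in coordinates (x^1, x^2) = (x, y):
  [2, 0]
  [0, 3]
Using ∇_k g_{ij} = ∂_k g_{ij} - Γ^m_{ki} g_{mj} - Γ^m_{kj} g_{im}:
∇_x g_{xx} = (0) - (2) - (2) = -4 ≠ 0
So the connection is not metric compatible (it is not the Levi-Civita connection).
No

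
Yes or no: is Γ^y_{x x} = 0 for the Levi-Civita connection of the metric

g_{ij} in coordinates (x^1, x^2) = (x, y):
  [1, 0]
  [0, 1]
Γ^y_{x x} = (1/2) g^{yy} (∂_x g_{yx} + ∂_x g_{yx} - ∂_y g_{xx}) = (1/2)(1)((0) + (0) - (0)) = 0
This equals the proposed value 0.
Yes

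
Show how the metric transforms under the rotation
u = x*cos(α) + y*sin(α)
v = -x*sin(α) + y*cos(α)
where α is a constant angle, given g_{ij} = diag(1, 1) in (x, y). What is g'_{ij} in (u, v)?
Invert the transformation: x = u*cos(α) - v*sin(α), y = u*sin(α) + v*cos(α)
g'_{ij} = (∂x^k/∂x'^i)(∂x^l/∂x'^j) g_{kl}; with g_{kl} = δ_{kl} this is Σ_k (∂x^k/∂x'^i)(∂x^k/∂x'^j).
Jacobian: ∂x/∂u = cos(α), ∂x/∂v = -sin(α), ∂y/∂u = sin(α), ∂y/∂v = cos(α)
g'_{uu} = (cos(α))(cos(α)) + (sin(α))(sin(α)) = 1
g'_{uv} = (cos(α))(-sin(α)) + (sin(α))(cos(α)) = 0
g'_{vv} = (-sin(α))(-sin(α)) + (cos(α))(cos(α)) = 1
g'_{ij} = diag(1, 1)
The Euclidean metric is invariant under rotations.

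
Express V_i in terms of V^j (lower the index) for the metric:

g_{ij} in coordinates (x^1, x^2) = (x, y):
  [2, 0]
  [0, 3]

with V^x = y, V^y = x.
V_i = g_{ij} V^j:
V_x = (2)(y) + (0)(x) = 2*y
V_y = (0)(y) + (3)(x) = 3*x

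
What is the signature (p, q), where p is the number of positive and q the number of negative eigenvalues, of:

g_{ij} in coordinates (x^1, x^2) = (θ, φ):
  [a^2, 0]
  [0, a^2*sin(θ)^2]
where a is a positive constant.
The metric is diagonal, so its eigenvalues are the diagonal entries: a^2, a^2*sin(θ)^2 (at a generic point, where coordinate-dependent entries are positive).
2 positive, 0 negative.
(2, 0) - Riemannian (positive definite)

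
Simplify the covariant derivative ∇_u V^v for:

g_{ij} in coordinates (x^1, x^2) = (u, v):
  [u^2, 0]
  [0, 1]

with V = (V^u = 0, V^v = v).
Non-zero Christoffel symbols:
Γ^u_{u u} = 1/u
∇_u V^v = ∂_u V^v + Γ^v_{u j} V^j
  = (0) + (0)(0) + (0)(v)
  = 0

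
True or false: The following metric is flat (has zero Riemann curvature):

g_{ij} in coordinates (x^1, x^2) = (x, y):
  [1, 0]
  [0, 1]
All metric components are constant, so every Christoffel symbol vanishes and R^i_{jkl} = 0.
True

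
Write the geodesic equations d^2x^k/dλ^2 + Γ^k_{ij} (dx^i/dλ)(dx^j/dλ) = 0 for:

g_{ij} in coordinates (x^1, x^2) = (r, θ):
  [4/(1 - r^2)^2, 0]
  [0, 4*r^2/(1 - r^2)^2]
Geodesic equation: d^2x^k/dλ^2 + Γ^k_{ij} (dx^i/dλ)(dx^j/dλ) = 0.
Non-zero Christoffel symbols:
Γ^r_{r r} = 2*r/(1 - r^2)
Γ^r_{θ θ} = (r^3 + r)/(r^2 - 1)
Γ^θ_{r θ} = (-r^2 - 1)/(r^3 - r)
Substituting (the symmetric pair Γ^k_{ij}, Γ^k_{ji} combines into a factor 2):
d^2r/dλ^2 + (2*r/(1 - r^2)) (dr/dλ)^2 + ((r^3 + r)/(r^2 - 1)) (dθ/dλ)^2 = 0
d^2θ/dλ^2 + ((-2*r^2 - 2)/(r^3 - r)) (dr/dλ)(dθ/dλ) = 0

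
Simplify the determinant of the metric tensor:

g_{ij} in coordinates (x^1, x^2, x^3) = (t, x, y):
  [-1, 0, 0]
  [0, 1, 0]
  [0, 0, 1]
Diagonal metric: det(g) = g_{11}·g_{22}·g_{33}
= (-1)·(1)·(1)
det(g) = -1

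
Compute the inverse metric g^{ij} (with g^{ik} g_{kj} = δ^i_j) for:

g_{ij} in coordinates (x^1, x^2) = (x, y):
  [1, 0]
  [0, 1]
The metric is diagonal, so g^{ij} is diagonal with entries 1/g_{ii}: diag(1, 1).
g^{ij}:
  [1, 0]
  [0, 1]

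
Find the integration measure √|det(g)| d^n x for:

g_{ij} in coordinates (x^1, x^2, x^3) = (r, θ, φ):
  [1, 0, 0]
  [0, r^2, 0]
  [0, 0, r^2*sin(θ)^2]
det(g) = r^4*sin(θ)^2
√|det(g)| = r^2*sin(θ) (taking 0 < θ < π so that |sin(θ)| = sin(θ))
Volume element: dV = r^2*sin(θ) dr dθ dφ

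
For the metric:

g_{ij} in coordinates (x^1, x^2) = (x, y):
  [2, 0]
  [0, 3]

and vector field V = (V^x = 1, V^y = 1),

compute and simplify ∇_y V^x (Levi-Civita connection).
All Christoffel symbols are zero.
∇_y V^x = ∂_y V^x + Γ^x_{y j} V^j
  = (0) + (0)(1) + (0)(1)
  = 0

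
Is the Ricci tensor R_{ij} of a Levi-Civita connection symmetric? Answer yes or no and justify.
R_{ij} = R^k_{ikj}; the pair symmetry R_{kilj} = R_{ljki} gives R_{ij} = R_{ji}.
Yes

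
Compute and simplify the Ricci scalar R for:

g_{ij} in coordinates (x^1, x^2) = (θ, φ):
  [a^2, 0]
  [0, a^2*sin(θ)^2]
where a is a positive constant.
Non-zero Christoffel symbols (Γ^k_{ij} = Γ^k_{ji}):
Γ^θ_{φ φ} = -sin(2*θ)/2
Γ^φ_{θ φ} = 1/tan(θ)
Ricci tensor (R_{ij} = R^k_{ikj}): R_{θθ} = 1, R_{θφ} = 0, R_{φφ} = sin(θ)^2
Inverse metric: g^{θθ} = 1/a^2, g^{φφ} = 1/(a^2*sin(θ)^2)
R = g^{ij} R_{ij} = (1/a^2)(1) + (1/(a^2*sin(θ)^2))(sin(θ)^2) = 2/a^2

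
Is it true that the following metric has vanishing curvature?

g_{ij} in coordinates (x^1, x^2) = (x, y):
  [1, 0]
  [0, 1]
All metric components are constant, so every Christoffel symbol vanishes and R^i_{jkl} = 0.
Yes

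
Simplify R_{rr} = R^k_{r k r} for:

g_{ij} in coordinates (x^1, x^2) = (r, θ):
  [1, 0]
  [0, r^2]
Non-zero Christoffel symbols (Γ^k_{ij} = Γ^k_{ji}):
Γ^r_{θ θ} = -r
Γ^θ_{r θ} = 1/r
R^r_{r r r} = 0 (a repeated index in an antisymmetric pair)
R^θ_{r θ r} = ∂_θ Γ^θ_{r r} - ∂_r Γ^θ_{r θ} + Γ^θ_{θ m} Γ^m_{r r} - Γ^θ_{r m} Γ^m_{r θ}
  = (0) - (-1/r^2) + (0) - (1/r^2) = 0
R_{rr} = R^r_{r r r} + R^θ_{r θ r} = (0) + (0) = 0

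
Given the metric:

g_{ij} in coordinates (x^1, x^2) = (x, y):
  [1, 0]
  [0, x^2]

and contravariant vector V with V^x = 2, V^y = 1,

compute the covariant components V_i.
V_i = g_{ij} V^j:
V_x = (1)(2) + (0)(1) = 2
V_y = (0)(2) + (x^2)(1) = x^2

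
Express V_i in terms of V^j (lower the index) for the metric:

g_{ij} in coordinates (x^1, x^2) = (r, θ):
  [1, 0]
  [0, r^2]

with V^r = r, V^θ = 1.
V_i = g_{ij} V^j:
V_r = (1)(r) + (0)(1) = r
V_θ = (0)(r) + (r^2)(1) = r^2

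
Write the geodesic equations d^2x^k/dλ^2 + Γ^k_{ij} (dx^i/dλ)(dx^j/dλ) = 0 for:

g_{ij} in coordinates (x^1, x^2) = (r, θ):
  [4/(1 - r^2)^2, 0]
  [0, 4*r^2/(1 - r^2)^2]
Geodesic equation: d^2x^k/dλ^2 + Γ^k_{ij} (dx^i/dλ)(dx^j/dλ) = 0.
Non-zero Christoffel symbols:
Γ^r_{r r} = 2*r/(1 - r^2)
Γ^r_{θ θ} = (r^3 + r)/(r^2 - 1)
Γ^θ_{r θ} = (-r^2 - 1)/(r^3 - r)
Substituting (the symmetric pair Γ^k_{ij}, Γ^k_{ji} combines into a factor 2):
d^2r/dλ^2 + (2*r/(1 - r^2)) (dr/dλ)^2 + ((r^3 + r)/(r^2 - 1)) (dθ/dλ)^2 = 0
d^2θ/dλ^2 + ((-2*r^2 - 2)/(r^3 - r)) (dr/dλ)(dθ/dλ) = 0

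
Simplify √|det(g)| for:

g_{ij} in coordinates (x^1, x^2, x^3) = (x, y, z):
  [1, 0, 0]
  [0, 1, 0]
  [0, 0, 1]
det(g) = 1
√|det(g)| = 1
Volume element: dV = 1 dx dy dz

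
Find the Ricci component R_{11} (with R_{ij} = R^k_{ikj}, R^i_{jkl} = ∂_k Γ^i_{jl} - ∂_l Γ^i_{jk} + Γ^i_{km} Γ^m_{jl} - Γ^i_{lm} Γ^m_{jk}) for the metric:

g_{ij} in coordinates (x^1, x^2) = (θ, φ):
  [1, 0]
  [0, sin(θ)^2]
Non-zero Christoffel symbols (Γ^k_{ij} = Γ^k_{ji}):
Γ^θ_{φ φ} = -sin(2*θ)/2
Γ^φ_{θ φ} = 1/tan(θ)
R^θ_{θ θ θ} = 0 (a repeated index in an antisymmetric pair)
R^φ_{θ φ θ} = ∂_φ Γ^φ_{θ θ} - ∂_θ Γ^φ_{θ φ} + Γ^φ_{φ m} Γ^m_{θ θ} - Γ^φ_{θ m} Γ^m_{θ φ}
  = (0) - (-1/sin(θ)^2) + (0) - (1/tan(θ)^2) = 1
R_{θθ} = R^θ_{θ θ θ} + R^φ_{θ φ θ} = (0) + (1) = 1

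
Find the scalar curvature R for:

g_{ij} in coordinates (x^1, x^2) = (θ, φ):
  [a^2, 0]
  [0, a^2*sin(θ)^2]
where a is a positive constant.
Non-zero Christoffel symbols (Γ^k_{ij} = Γ^k_{ji}):
Γ^θ_{φ φ} = -sin(2*θ)/2
Γ^φ_{θ φ} = 1/tan(θ)
Ricci tensor (R_{ij} = R^k_{ikj}): R_{θθ} = 1, R_{θφ} = 0, R_{φφ} = sin(θ)^2
Inverse metric: g^{θθ} = 1/a^2, g^{φφ} = 1/(a^2*sin(θ)^2)
R = g^{ij} R_{ij} = (1/a^2)(1) + (1/(a^2*sin(θ)^2))(sin(θ)^2) = 2/a^2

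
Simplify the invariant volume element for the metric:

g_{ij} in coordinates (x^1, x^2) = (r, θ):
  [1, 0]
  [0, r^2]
det(g) = r^2
√|det(g)| = r
Volume element: dV = r dr dθ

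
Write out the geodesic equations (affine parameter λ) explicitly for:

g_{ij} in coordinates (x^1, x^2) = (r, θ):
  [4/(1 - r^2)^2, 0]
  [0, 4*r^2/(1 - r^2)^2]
Geodesic equation: d^2x^k/dλ^2 + Γ^k_{ij} (dx^i/dλ)(dx^j/dλ) = 0.
Non-zero Christoffel symbols:
Γ^r_{r r} = 2*r/(1 - r^2)
Γ^r_{θ θ} = (r^3 + r)/(r^2 - 1)
Γ^θ_{r θ} = (-r^2 - 1)/(r^3 - r)
Substituting (the symmetric pair Γ^k_{ij}, Γ^k_{ji} combines into a factor 2):
d^2r/dλ^2 + (2*r/(1 - r^2)) (dr/dλ)^2 + ((r^3 + r)/(r^2 - 1)) (dθ/dλ)^2 = 0
d^2θ/dλ^2 + ((-2*r^2 - 2)/(r^3 - r)) (dr/dλ)(dθ/dλ) = 0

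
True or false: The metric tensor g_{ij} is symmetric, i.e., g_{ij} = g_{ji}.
By definition the metric is a symmetric bilinear form, g_{ij} = g_{ji}.
True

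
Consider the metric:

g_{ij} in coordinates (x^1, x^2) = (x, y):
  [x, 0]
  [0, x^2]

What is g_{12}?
With x^1 = x, x^2 = y, g_{12} = g_{xy} is the row-1, column-2 entry of the matrix.
g_{12} = 0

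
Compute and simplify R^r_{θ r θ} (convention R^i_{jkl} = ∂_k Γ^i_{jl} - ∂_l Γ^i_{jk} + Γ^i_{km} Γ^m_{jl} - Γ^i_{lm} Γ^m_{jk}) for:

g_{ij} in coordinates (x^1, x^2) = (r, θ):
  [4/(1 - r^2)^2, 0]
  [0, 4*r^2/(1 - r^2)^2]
Non-zero Christoffel symbols (Γ^k_{ij} = Γ^k_{ji}):
Γ^r_{r r} = 2*r/(1 - r^2)
Γ^r_{θ θ} = (r^3 + r)/(r^2 - 1)
Γ^θ_{r θ} = (-r^2 - 1)/(r^3 - r)
R^r_{θ r θ} = ∂_r Γ^r_{θ θ} - ∂_θ Γ^r_{θ r} + Γ^r_{r m} Γ^m_{θ θ} - Γ^r_{θ m} Γ^m_{θ r}
  = ((r^4 - 4*r^2 - 1)/(r^2 - 1)^2) - (0) + (-2*r^2*(r^2 + 1)/(r^2 - 1)^2) - (-(r^2 + 1)^2/(r^2 - 1)^2) = -4*r^2/(r^2 - 1)^2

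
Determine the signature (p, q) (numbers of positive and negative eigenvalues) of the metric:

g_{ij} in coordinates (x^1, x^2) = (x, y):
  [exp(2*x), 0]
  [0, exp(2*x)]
The metric is diagonal, so its eigenvalues are the diagonal entries: exp(2*x), exp(2*x) (at a generic point, where coordinate-dependent entries are positive).
2 positive, 0 negative.
(2, 0) - Riemannian (positive definite)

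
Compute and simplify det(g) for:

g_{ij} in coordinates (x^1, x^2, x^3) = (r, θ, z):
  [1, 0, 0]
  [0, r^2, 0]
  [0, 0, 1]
Diagonal metric: det(g) = g_{11}·g_{22}·g_{33}
= (1)·(r^2)·(1)
det(g) = r^2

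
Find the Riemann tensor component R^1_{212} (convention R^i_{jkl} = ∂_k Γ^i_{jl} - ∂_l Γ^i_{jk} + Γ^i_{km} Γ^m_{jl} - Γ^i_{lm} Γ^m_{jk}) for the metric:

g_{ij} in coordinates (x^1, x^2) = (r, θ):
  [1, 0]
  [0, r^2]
Non-zero Christoffel symbols (Γ^k_{ij} = Γ^k_{ji}):
Γ^r_{θ θ} = -r
Γ^θ_{r θ} = 1/r
R^r_{θ r θ} = ∂_r Γ^r_{θ θ} - ∂_θ Γ^r_{θ r} + Γ^r_{r m} Γ^m_{θ θ} - Γ^r_{θ m} Γ^m_{θ r}
  = (-1) - (0) + (0) - (-1) = 0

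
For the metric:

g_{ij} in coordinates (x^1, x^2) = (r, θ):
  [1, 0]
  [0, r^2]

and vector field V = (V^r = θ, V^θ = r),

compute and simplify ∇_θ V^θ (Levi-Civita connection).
Non-zero Christoffel symbols:
Γ^r_{θ θ} = -r
Γ^θ_{r θ} = 1/r
∇_θ V^θ = ∂_θ V^θ + Γ^θ_{θ j} V^j
  = (0) + (1/r)(θ) + (0)(r)
  = θ/r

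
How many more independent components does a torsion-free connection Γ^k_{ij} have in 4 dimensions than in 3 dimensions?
Independent components in n dimensions: n × n(n+1)/2 = n^2(n+1)/2.
4D: 4 × 10 = 40
3D: 3 × 6 = 18
Difference = 40 - 18 = 22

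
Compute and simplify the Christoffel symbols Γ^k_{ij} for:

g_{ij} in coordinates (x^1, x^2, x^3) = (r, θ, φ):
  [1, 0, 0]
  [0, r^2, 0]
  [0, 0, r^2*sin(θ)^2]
Using Γ^k_{ij} = (1/2) g^{km} (∂_i g_{mj} + ∂_j g_{mi} - ∂_m g_{ij}); the metric is diagonal, so only the m = k term contributes.
Non-zero symbols (using the symmetry Γ^k_{ij} = Γ^k_{ji}):
Γ^r_{θ θ} = (1/2) g^{rr} (∂_θ g_{rθ} + ∂_θ g_{rθ} - ∂_r g_{θθ}) = (1/2)(1)((0) + (0) - (2*r)) = -r
Γ^r_{φ φ} = (1/2) g^{rr} (∂_φ g_{rφ} + ∂_φ g_{rφ} - ∂_r g_{φφ}) = (1/2)(1)((0) + (0) - (2*r*sin(θ)^2)) = -r*sin(θ)^2
Γ^θ_{r θ} = (1/2) g^{θθ} (∂_r g_{θθ} + ∂_θ g_{θr} - ∂_θ g_{rθ}) = (1/2)(1/r^2)((2*r) + (0) - (0)) = 1/r
Γ^θ_{φ φ} = (1/2) g^{θθ} (∂_φ g_{θφ} + ∂_φ g_{θφ} - ∂_θ g_{φφ}) = (1/2)(1/r^2)((0) + (0) - (r^2*sin(2*θ))) = -sin(2*θ)/2
Γ^φ_{r φ} = (1/2) g^{φφ} (∂_r g_{φφ} + ∂_φ g_{φr} - ∂_φ g_{rφ}) = (1/2)(1/(r^2*sin(θ)^2))((2*r*sin(θ)^2) + (0) - (0)) = 1/r
Γ^φ_{θ φ} = (1/2) g^{φφ} (∂_θ g_{φφ} + ∂_φ g_{φθ} - ∂_φ g_{θφ}) = (1/2)(1/(r^2*sin(θ)^2))((r^2*sin(2*θ)) + (0) - (0)) = 1/tan(θ)
All other Christoffel symbols are zero.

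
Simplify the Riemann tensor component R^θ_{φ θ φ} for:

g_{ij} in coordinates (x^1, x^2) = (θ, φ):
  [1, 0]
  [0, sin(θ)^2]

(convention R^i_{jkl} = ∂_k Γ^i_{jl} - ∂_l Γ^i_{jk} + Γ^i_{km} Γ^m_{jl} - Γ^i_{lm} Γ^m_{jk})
Non-zero Christoffel symbols (Γ^k_{ij} = Γ^k_{ji}):
Γ^θ_{φ φ} = -sin(2*θ)/2
Γ^φ_{θ φ} = 1/tan(θ)
R^θ_{φ θ φ} = ∂_θ Γ^θ_{φ φ} - ∂_φ Γ^θ_{φ θ} + Γ^θ_{θ m} Γ^m_{φ φ} - Γ^θ_{φ m} Γ^m_{φ θ}
  = (-cos(2*θ)) - (0) + (0) - (-cos(θ)^2) = sin(θ)^2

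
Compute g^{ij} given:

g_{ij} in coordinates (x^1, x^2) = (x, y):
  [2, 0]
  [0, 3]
The metric is diagonal, so g^{ij} is diagonal with entries 1/g_{ii}: diag(1/2, 1/3).
g^{ij}:
  [1/2, 0]
  [0, 1/3]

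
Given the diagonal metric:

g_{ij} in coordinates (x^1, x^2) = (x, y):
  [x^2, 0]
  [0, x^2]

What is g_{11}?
With x^1 = x, x^2 = y, g_{11} = g_{xx} is the row-1, column-1 entry of the matrix.
g_{11} = x^2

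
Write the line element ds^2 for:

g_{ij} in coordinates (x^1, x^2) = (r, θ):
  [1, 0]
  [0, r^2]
ds^2 = g_{ij} dx^i dx^j; only the non-zero components contribute.
ds^2 = dr^2 + r^2 dθ^2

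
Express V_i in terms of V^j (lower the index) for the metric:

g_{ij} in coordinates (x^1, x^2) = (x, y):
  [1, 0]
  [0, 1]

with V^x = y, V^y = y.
V_i = g_{ij} V^j:
V_x = (1)(y) + (0)(y) = y
V_y = (0)(y) + (1)(y) = y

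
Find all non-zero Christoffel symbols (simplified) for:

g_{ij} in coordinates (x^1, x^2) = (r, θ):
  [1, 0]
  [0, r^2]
Using Γ^k_{ij} = (1/2) g^{km} (∂_i g_{mj} + ∂_j g_{mi} - ∂_m g_{ij}); the metric is diagonal, so only the m = k term contributes.
Non-zero symbols (using the symmetry Γ^k_{ij} = Γ^k_{ji}):
Γ^r_{θ θ} = (1/2) g^{rr} (∂_θ g_{rθ} + ∂_θ g_{rθ} - ∂_r g_{θθ}) = (1/2)(1)((0) + (0) - (2*r)) = -r
Γ^θ_{r θ} = (1/2) g^{θθ} (∂_r g_{θθ} + ∂_θ g_{θr} - ∂_θ g_{rθ}) = (1/2)(1/r^2)((2*r) + (0) - (0)) = 1/r
All other Christoffel symbols are zero.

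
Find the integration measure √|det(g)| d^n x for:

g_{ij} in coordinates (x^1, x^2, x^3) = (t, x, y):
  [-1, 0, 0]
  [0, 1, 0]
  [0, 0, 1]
det(g) = -1
√|det(g)| = 1
Volume element: dV = 1 dt dx dy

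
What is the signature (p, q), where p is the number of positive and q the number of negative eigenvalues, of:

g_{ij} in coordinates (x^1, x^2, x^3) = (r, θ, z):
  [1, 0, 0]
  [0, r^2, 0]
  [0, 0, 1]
The metric is diagonal, so its eigenvalues are the diagonal entries: 1, r^2, 1 (at a generic point, where coordinate-dependent entries are positive).
3 positive, 0 negative.
(3, 0) - Riemannian (positive definite)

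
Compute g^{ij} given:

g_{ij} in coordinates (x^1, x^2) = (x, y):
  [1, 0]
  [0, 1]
The metric is diagonal, so g^{ij} is diagonal with entries 1/g_{ii}: diag(1, 1).
g^{ij}:
  [1, 0]
  [0, 1]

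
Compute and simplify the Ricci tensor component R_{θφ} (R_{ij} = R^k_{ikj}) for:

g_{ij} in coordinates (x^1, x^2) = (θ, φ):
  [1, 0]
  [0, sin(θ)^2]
Non-zero Christoffel symbols (Γ^k_{ij} = Γ^k_{ji}):
Γ^θ_{φ φ} = -sin(2*θ)/2
Γ^φ_{θ φ} = 1/tan(θ)
R^θ_{θ θ φ} = 0 (a repeated index in an antisymmetric pair)
R^φ_{θ φ φ} = 0 (a repeated index in an antisymmetric pair)
R_{θφ} = R^θ_{θ θ φ} + R^φ_{θ φ φ} = (0) + (0) = 0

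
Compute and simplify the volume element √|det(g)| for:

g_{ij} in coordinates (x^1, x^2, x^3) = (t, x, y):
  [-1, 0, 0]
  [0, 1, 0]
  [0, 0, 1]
det(g) = -1
√|det(g)| = 1
Volume element: dV = 1 dt dx dy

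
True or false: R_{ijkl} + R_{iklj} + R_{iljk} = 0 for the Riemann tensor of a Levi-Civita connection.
This is the first (algebraic) Bianchi identity.
True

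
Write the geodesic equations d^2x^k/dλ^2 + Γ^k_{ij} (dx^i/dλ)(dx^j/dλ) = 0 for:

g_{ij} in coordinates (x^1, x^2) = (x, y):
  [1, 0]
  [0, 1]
Geodesic equation: d^2x^k/dλ^2 + Γ^k_{ij} (dx^i/dλ)(dx^j/dλ) = 0.
All Christoffel symbols vanish, so the geodesics are straight lines:
d^2x/dλ^2 = 0
d^2y/dλ^2 = 0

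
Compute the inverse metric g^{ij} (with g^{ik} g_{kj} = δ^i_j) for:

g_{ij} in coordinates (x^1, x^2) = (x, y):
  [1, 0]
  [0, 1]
The metric is diagonal, so g^{ij} is diagonal with entries 1/g_{ii}: diag(1, 1).
g^{ij}:
  [1, 0]
  [0, 1]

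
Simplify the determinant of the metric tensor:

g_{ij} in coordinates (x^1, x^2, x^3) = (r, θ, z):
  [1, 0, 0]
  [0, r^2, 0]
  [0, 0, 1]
Diagonal metric: det(g) = g_{11}·g_{22}·g_{33}
= (1)·(r^2)·(1)
det(g) = r^2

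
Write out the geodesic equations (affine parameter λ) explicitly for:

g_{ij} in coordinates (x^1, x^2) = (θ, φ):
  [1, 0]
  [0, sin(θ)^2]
Geodesic equation: d^2x^k/dλ^2 + Γ^k_{ij} (dx^i/dλ)(dx^j/dλ) = 0.
Non-zero Christoffel symbols:
Γ^θ_{φ φ} = -sin(2*θ)/2
Γ^φ_{θ φ} = 1/tan(θ)
Substituting (the symmetric pair Γ^k_{ij}, Γ^k_{ji} combines into a factor 2):
d^2θ/dλ^2 - (sin(2*θ)/2) (dφ/dλ)^2 = 0
d^2φ/dλ^2 + (2/tan(θ)) (dθ/dλ)(dφ/dλ) = 0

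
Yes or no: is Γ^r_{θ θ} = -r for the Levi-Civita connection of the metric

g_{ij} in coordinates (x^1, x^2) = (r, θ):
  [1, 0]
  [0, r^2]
Γ^r_{θ θ} = (1/2) g^{rr} (∂_θ g_{rθ} + ∂_θ g_{rθ} - ∂_r g_{θθ}) = (1/2)(1)((0) + (0) - (2*r)) = -r
This equals the proposed value -r.
Yes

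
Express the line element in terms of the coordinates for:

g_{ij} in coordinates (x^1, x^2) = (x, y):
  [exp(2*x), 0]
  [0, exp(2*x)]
ds^2 = g_{ij} dx^i dx^j; only the non-zero components contribute.
ds^2 = exp(2*x) dx^2 + exp(2*x) dy^2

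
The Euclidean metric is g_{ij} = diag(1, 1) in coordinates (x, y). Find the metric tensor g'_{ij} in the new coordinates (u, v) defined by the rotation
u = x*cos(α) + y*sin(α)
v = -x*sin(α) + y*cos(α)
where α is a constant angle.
Invert the transformation: x = u*cos(α) - v*sin(α), y = u*sin(α) + v*cos(α)
g'_{ij} = (∂x^k/∂x'^i)(∂x^l/∂x'^j) g_{kl}; with g_{kl} = δ_{kl} this is Σ_k (∂x^k/∂x'^i)(∂x^k/∂x'^j).
Jacobian: ∂x/∂u = cos(α), ∂x/∂v = -sin(α), ∂y/∂u = sin(α), ∂y/∂v = cos(α)
g'_{uu} = (cos(α))(cos(α)) + (sin(α))(sin(α)) = 1
g'_{uv} = (cos(α))(-sin(α)) + (sin(α))(cos(α)) = 0
g'_{vv} = (-sin(α))(-sin(α)) + (cos(α))(cos(α)) = 1
g'_{ij} = diag(1, 1)
The Euclidean metric is invariant under rotations.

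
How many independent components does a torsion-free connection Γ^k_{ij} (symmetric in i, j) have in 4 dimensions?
Γ^k_{ij} has n choices for the upper index and n(n+1)/2 independent symmetric lower index pairs.
Total = 4 × 4×5/2 = 4 × 10 = 40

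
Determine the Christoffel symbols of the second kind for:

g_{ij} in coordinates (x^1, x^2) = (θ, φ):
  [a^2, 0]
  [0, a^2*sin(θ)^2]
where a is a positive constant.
Using Γ^k_{ij} = (1/2) g^{km} (∂_i g_{mj} + ∂_j g_{mi} - ∂_m g_{ij}); the metric is diagonal, so only the m = k term contributes.
Non-zero symbols (using the symmetry Γ^k_{ij} = Γ^k_{ji}):
Γ^θ_{φ φ} = (1/2) g^{θθ} (∂_φ g_{θφ} + ∂_φ g_{θφ} - ∂_θ g_{φφ}) = (1/2)(1/a^2)((0) + (0) - (a^2*sin(2*θ))) = -sin(2*θ)/2
Γ^φ_{θ φ} = (1/2) g^{φφ} (∂_θ g_{φφ} + ∂_φ g_{φθ} - ∂_φ g_{θφ}) = (1/2)(1/(a^2*sin(θ)^2))((a^2*sin(2*θ)) + (0) - (0)) = 1/tan(θ)
All other Christoffel symbols are zero.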